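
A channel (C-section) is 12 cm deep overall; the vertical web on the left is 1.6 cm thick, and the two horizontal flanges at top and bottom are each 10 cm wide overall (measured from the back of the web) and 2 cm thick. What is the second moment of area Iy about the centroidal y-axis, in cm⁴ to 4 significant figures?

Break the section into simple shapes (no overlaps), measuring from the bottom-left corner of the bounding box.
Web: 1.6 × 12, A = 19.2 cm², x = 0.8 cm, Ī = 4.096 cm⁴.
Top flange (beyond web): 8.4 × 2, A = 16.8 cm², x = 5.8 cm, Ī = 98.784 cm⁴.
Bottom flange (beyond web): 8.4 × 2, A = 16.8 cm², x = 5.8 cm, Ī = 98.784 cm⁴.
Centroid: x̄ = ΣA·x / ΣA = 3.98182 cm.
Transfer each piece to the centroidal y-axis using Ī + A·d² with d = x − 3.98182:
  web: d = -3.18182 cm → contributes +198.476 cm⁴
  top flange (beyond web): d = 1.81818 cm → contributes +154.321 cm⁴
  bottom flange (beyond web): d = 1.81818 cm → contributes +154.321 cm⁴
Total I = 507.119 cm⁴.

Iy ≈ 507.1 cm⁴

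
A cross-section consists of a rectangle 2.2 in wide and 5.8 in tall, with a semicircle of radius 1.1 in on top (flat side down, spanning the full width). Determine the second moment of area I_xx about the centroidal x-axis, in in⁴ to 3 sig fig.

Decompose the section into non-overlapping parts with the origin at the bottom-left of its bounding rectangle.
Rectangular body: 2.2 × 5.8, A = 12.76 in², y = 2.9 in, Ī = 35.771 in⁴.
Semicircular cap: semicircle r = 1.1, A = 1.9007 in², y = 6.2669 in, Ī = 0.1607 in⁴.
Centroid: ȳ = ΣA·y / ΣA = 3.3365 in.
Transfer each piece to the centroidal x-axis using Ī + A·d² with d = y − 3.3365:
  rectangular body: d = -0.43649 in → contributes +38.202 in⁴
  semicircular cap: d = 2.9304 in → contributes +16.482 in⁴
Total I = 54.683 in⁴.

I_xx ≈ 54.7 in⁴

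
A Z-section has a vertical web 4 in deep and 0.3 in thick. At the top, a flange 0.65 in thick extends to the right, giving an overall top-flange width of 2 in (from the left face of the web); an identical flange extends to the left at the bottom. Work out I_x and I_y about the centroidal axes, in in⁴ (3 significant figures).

I_x ≈ 7.88 in⁴, I_y ≈ 2.75 in⁴

Treat the section as a set of non-overlapping primitives; coordinates are from the bounding-box lower-left.
Web: 0.3 × 4, A = 1.2 in², y = 2 in, Ī = 1.6 in⁴.
Top flange (beyond web): 1.7 × 0.65, A = 1.105 in², y = 3.675 in, Ī = 0.038905 in⁴.
Bottom flange (beyond web): 1.7 × 0.65, A = 1.105 in², y = 0.325 in, Ī = 0.038905 in⁴.
Centroid: ȳ = ΣA·y / ΣA = 2 in.
Transfer each piece to the centroidal x-axis using Ī + A·d² with d = y − 2:
  web: d = 0 in → contributes +1.6 in⁴
  top flange (beyond web): d = 1.675 in → contributes +3.1391 in⁴
  bottom flange (beyond web): d = -1.675 in → contributes +3.1391 in⁴
Total I = 7.8782 in⁴.
For the y-axis: x̄ = 1.85 in.
Repeating about the centroidal y-axis gives I_y = 2.7512 in⁴.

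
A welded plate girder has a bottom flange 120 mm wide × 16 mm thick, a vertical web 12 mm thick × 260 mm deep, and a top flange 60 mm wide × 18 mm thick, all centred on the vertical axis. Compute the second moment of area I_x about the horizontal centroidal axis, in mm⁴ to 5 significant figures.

Break the section into simple shapes (no overlaps), measuring from the bottom-left corner of the bounding box.
Bottom plate: 120 × 16, A = 1 920 mm², y = 8 mm, Ī = 40 960 mm⁴.
Web plate: 12 × 260, A = 3 120 mm², y = 146 mm, Ī = 17 576 000 mm⁴.
Top plate: 60 × 18, A = 1 080 mm², y = 285 mm, Ī = 29 160 mm⁴.
Centroid: ȳ = ΣA·y / ΣA = 127.2353 mm.
Transfer each piece to the horizontal centroidal axis using Ī + A·d² with d = y − 127.2353:
  bottom plate: d = -119.2353 mm → contributes +27 337 706 mm⁴
  web plate: d = 18.76471 mm → contributes +18 674 596 mm⁴
  top plate: d = 157.7647 mm → contributes +26 910 039 mm⁴
Total I = 72 922 341 mm⁴.

I_x ≈ 7.2922 × 10⁷ mm⁴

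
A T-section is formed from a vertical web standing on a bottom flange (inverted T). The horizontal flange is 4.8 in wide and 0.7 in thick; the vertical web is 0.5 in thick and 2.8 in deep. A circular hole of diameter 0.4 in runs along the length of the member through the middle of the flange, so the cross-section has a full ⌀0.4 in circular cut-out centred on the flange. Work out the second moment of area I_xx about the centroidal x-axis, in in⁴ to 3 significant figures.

I_xx ≈ 4.04 in⁴

Break the section into simple shapes (no overlaps), measuring from the bottom-left corner of the bounding box.
Flange: 4.8 × 0.7, A = 3.36 in², y = 0.35 in, Ī = 0.1372 in⁴.
Web: 0.5 × 2.8, A = 1.4 in², y = 2.1 in, Ī = 0.91467 in⁴.
Hole (subtracted): ⌀0.4, A = 0.12566 in², y = 0.35 in, Ī = 0.0012566 in⁴.
Centroid: ȳ = ΣA·y / ΣA = 0.87866 in.
Transfer each piece to the centroidal x-axis using Ī + A·d² with d = y − 0.87866:
  flange: d = -0.52866 in → contributes +1.0763 in⁴
  web: d = 1.2213 in → contributes +3.003 in⁴
  hole: d = -0.52866 in → contributes −0.036378 in⁴
Total I = 4.0429 in⁴.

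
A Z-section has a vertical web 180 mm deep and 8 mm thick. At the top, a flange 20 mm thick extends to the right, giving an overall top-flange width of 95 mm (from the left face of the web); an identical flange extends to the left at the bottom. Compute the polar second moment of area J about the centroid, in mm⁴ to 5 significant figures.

Break the section into simple shapes (no overlaps), measuring from the bottom-left corner of the bounding box.
Web: 8 × 180, A = 1 440 mm², y = 90 mm, Ī = 3 888 000 mm⁴.
Top flange (beyond web): 87 × 20, A = 1 740 mm², y = 170 mm, Ī = 58 000 mm⁴.
Bottom flange (beyond web): 87 × 20, A = 1 740 mm², y = 10 mm, Ī = 58 000 mm⁴.
Centroid: ȳ = ΣA·y / ΣA = 90 mm.
Transfer each piece to the centroidal x-axis using Ī + A·d² with d = y − 90:
  web: d = 0 mm → contributes +3 888 000 mm⁴
  top flange (beyond web): d = 80 mm → contributes +11 194 000 mm⁴
  bottom flange (beyond web): d = -80 mm → contributes +11 194 000 mm⁴
Total I = 26 276 000 mm⁴.
For the y-axis: x̄ = 91 mm.
Repeating about the centroidal y-axis gives I_y = 10 054 440 mm⁴.
Polar second moment: J = I_x + I_y = 36 330 440 mm⁴.

J ≈ 3.6330 × 10⁷ mm⁴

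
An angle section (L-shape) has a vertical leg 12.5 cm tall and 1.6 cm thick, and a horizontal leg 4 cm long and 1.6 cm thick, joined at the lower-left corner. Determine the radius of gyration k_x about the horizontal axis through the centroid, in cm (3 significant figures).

k_x ≈ 3.87 cm

Split into non-overlapping primitives; take the origin at the lower-left of the bounding box.
Vertical leg: 1.6 × 12.5, A = 20 cm², y = 6.25 cm, Ī = 260.42 cm⁴.
Horizontal leg (remainder): 2.4 × 1.6, A = 3.84 cm², y = 0.8 cm, Ī = 0.8192 cm⁴.
Centroid: ȳ = ΣA·y / ΣA = 5.3721 cm.
Transfer each piece to the horizontal axis through the centroid using Ī + A·d² with d = y − 5.3721:
  vertical leg: d = 0.87785 cm → contributes +275.83 cm⁴
  horizontal leg (remainder): d = -4.5721 cm → contributes +81.093 cm⁴
Total I = 356.92 cm⁴.
Radius of gyration: k = √(I/A) = √(356.92 / 23.84) = 3.8693 cm.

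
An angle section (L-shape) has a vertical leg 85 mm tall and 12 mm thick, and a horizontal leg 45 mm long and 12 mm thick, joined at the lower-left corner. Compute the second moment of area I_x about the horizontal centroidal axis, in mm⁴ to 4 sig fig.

I_x ≈ 9.989 × 10⁵ mm⁴

Decompose the section into non-overlapping parts with the origin at the bottom-left of its bounding rectangle.
Vertical leg: 12 × 85, A = 1 020 mm², y = 42.5 mm, Ī = 614 125 mm⁴.
Horizontal leg (remainder): 33 × 12, A = 396 mm², y = 6 mm, Ī = 4 752 mm⁴.
Centroid: ȳ = ΣA·y / ΣA = 32.2924 mm.
Transfer each piece to the horizontal centroidal axis using Ī + A·d² with d = y − 32.2924:
  vertical leg: d = 10.2076 mm → contributes +720 405 mm⁴
  horizontal leg (remainder): d = -26.2924 mm → contributes +278 502 mm⁴
Total I = 998 907 mm⁴.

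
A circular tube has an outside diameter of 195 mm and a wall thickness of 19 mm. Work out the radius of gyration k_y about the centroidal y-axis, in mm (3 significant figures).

k_y ≈ 62.6 mm

Break the section into simple shapes (no overlaps), measuring from the bottom-left corner of the bounding box.
Outer circle: ⌀195, A = 29 865 mm², x = 97.5 mm, Ī = 70 975 481 mm⁴.
Bore (subtracted): ⌀157, A = 19 359 mm², x = 97.5 mm, Ī = 29 824 180 mm⁴.
By symmetry the centroid is at mid-width, x̄ = 97.5 mm.
All pieces are centred on the centroidal y-axis, so I = ΣĪ (holes subtracted) = 41 151 301 mm⁴.
Radius of gyration: k = √(I/A) = √(41 151 301 / 10 505) = 62.587 mm.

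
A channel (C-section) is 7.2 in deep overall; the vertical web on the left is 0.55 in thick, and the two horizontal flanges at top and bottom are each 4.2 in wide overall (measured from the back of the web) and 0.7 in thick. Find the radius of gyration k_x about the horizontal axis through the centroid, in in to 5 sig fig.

k_x ≈ 2.8036 in

Split into non-overlapping primitives; take the origin at the lower-left of the bounding box.
Web: 0.55 × 7.2, A = 3.96 in², y = 3.6 in, Ī = 17.1072 in⁴.
Top flange (beyond web): 3.65 × 0.7, A = 2.555 in², y = 6.85 in, Ī = 0.1043292 in⁴.
Bottom flange (beyond web): 3.65 × 0.7, A = 2.555 in², y = 0.35 in, Ī = 0.1043292 in⁴.
By symmetry the centroid is at mid-height, ȳ = 3.6 in.
Transfer each piece to the horizontal axis through the centroid using Ī + A·d² with d = y − 3.6:
  web: d = 0 in → contributes +17.1072 in⁴
  top flange (beyond web): d = 3.25 in → contributes +27.09152 in⁴
  bottom flange (beyond web): d = -3.25 in → contributes +27.09152 in⁴
Total I = 71.29023 in⁴.
Radius of gyration: k = √(I/A) = √(71.29023 / 9.07) = 2.80357 in.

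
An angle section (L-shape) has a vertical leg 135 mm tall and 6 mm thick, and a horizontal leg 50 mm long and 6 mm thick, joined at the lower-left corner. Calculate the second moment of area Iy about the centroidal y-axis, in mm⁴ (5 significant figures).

Iy ≈ 1.6946 × 10⁵ mm⁴

Decompose the section into non-overlapping parts with the origin at the bottom-left of its bounding rectangle.
Vertical leg: 6 × 135, A = 810 mm², x = 3 mm, Ī = 2 430 mm⁴.
Horizontal leg (remainder): 44 × 6, A = 264 mm², x = 28 mm, Ī = 42 592 mm⁴.
Centroid: x̄ = ΣA·x / ΣA = 9.145251 mm.
Transfer each piece to the centroidal y-axis using Ī + A·d² with d = x − 9.145251:
  vertical leg: d = -6.145251 mm → contributes +33018.93 mm⁴
  horizontal leg (remainder): d = 18.85475 mm → contributes +136444.4 mm⁴
Total I = 169463.3 mm⁴.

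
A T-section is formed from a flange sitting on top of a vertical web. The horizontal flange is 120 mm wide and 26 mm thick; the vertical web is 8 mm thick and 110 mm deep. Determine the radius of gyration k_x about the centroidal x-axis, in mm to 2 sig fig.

Decompose the section into non-overlapping parts with the origin at the bottom-left of its bounding rectangle.
Flange: 120 × 26, A = 3 120 mm², y = 123 mm, Ī = 175 760 mm⁴.
Web: 8 × 110, A = 880 mm², y = 55 mm, Ī = 887 333 mm⁴.
Centroid: ȳ = ΣA·y / ΣA = 108 mm.
Transfer each piece to the centroidal x-axis using Ī + A·d² with d = y − 108:
  flange: d = 14.96 mm → contributes +874 021 mm⁴
  web: d = -53.04 mm → contributes +3 362 986 mm⁴
Total I = 4 237 007 mm⁴.
Radius of gyration: k = √(I/A) = √(4 237 007 / 4 000) = 32.55 mm.

k_x ≈ 33 mm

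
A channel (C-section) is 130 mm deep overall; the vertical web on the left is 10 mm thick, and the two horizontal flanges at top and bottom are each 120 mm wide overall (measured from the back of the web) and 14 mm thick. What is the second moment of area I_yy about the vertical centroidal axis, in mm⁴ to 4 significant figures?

Decompose the section into non-overlapping parts with the origin at the bottom-left of its bounding rectangle.
Web: 10 × 130, A = 1 300 mm², x = 5 mm, Ī = 10833.3 mm⁴.
Top flange (beyond web): 110 × 14, A = 1 540 mm², x = 65 mm, Ī = 1 552 833 mm⁴.
Bottom flange (beyond web): 110 × 14, A = 1 540 mm², x = 65 mm, Ī = 1 552 833 mm⁴.
Centroid: x̄ = ΣA·x / ΣA = 47.1918 mm.
Transfer each piece to the vertical centroidal axis using Ī + A·d² with d = x − 47.1918:
  web: d = -42.1918 mm → contributes +2 325 024 mm⁴
  top flange (beyond web): d = 17.8082 mm → contributes +2 041 218 mm⁴
  bottom flange (beyond web): d = 17.8082 mm → contributes +2 041 218 mm⁴
Total I = 6 407 459 mm⁴.

I_yy ≈ 6.407 × 10⁶ mm⁴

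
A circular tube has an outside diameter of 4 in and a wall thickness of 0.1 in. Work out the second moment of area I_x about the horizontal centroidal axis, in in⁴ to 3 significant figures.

Split into non-overlapping primitives; take the origin at the lower-left of the bounding box.
Outer circle: ⌀4, A = 12.566 in², y = 2 in, Ī = 12.566 in⁴.
Bore (subtracted): ⌀3.8, A = 11.341 in², y = 2 in, Ī = 10.235 in⁴.
By symmetry the centroid is at mid-height, ȳ = 2 in.
All pieces are centred on the horizontal centroidal axis, so I = ΣĪ (holes subtracted) = 2.331 in⁴.

I_x ≈ 2.33 in⁴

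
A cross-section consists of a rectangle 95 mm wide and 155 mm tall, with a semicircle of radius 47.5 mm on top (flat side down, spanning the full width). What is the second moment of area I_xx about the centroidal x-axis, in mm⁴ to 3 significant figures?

Break the section into simple shapes (no overlaps), measuring from the bottom-left corner of the bounding box.
Rectangular body: 95 × 155, A = 14 725 mm², y = 77.5 mm, Ī = 29 480 677 mm⁴.
Semicircular cap: semicircle r = 47.5, A = 3544.1 mm², y = 175.16 mm, Ī = 558 736 mm⁴.
Centroid: ȳ = ΣA·y / ΣA = 96.445 mm.
Transfer each piece to the centroidal x-axis using Ī + A·d² with d = y − 96.445:
  rectangular body: d = -18.945 mm → contributes +34 765 919 mm⁴
  semicircular cap: d = 78.714 mm → contributes +22 517 762 mm⁴
Total I = 57 283 681 mm⁴.

I_xx ≈ 5.73 × 10⁷ mm⁴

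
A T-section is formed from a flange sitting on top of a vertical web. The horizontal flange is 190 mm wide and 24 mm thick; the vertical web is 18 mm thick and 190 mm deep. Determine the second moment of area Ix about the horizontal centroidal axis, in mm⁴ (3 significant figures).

Break the section into simple shapes (no overlaps), measuring from the bottom-left corner of the bounding box.
Flange: 190 × 24, A = 4 560 mm², y = 202 mm, Ī = 218 880 mm⁴.
Web: 18 × 190, A = 3 420 mm², y = 95 mm, Ī = 10 288 500 mm⁴.
Centroid: ȳ = ΣA·y / ΣA = 156.14 mm.
Transfer each piece to the horizontal centroidal axis using Ī + A·d² with d = y − 156.14:
  flange: d = 45.857 mm → contributes +9 808 002 mm⁴
  web: d = -61.143 mm → contributes +23 073 996 mm⁴
Total I = 32 881 997 mm⁴.

Ix ≈ 3.29 × 10⁷ mm⁴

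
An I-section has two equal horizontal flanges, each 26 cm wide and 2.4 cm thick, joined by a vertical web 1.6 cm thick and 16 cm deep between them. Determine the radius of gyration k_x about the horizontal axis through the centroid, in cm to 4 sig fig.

k_x ≈ 8.618 cm

Break the section into simple shapes (no overlaps), measuring from the bottom-left corner of the bounding box.
Bottom flange: 26 × 2.4, A = 62.4 cm², y = 1.2 cm, Ī = 29.952 cm⁴.
Web: 1.6 × 16, A = 25.6 cm², y = 10.4 cm, Ī = 546.133 cm⁴.
Top flange: 26 × 2.4, A = 62.4 cm², y = 19.6 cm, Ī = 29.952 cm⁴.
By symmetry the centroid is at mid-height, ȳ = 10.4 cm.
Transfer each piece to the horizontal axis through the centroid using Ī + A·d² with d = y − 10.4:
  bottom flange: d = -9.2 cm → contributes +5311.49 cm⁴
  web: d = 0 cm → contributes +546.133 cm⁴
  top flange: d = 9.2 cm → contributes +5311.49 cm⁴
Total I = 11169.1 cm⁴.
Radius of gyration: k = √(I/A) = √(11169.1 / 150.4) = 8.61758 cm.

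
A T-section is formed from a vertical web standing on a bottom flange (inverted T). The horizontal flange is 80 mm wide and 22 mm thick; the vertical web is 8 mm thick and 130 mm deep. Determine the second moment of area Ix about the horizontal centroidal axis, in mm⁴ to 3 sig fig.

Break the section into simple shapes (no overlaps), measuring from the bottom-left corner of the bounding box.
Flange: 80 × 22, A = 1 760 mm², y = 11 mm, Ī = 70 987 mm⁴.
Web: 8 × 130, A = 1 040 mm², y = 87 mm, Ī = 1 464 667 mm⁴.
Centroid: ȳ = ΣA·y / ΣA = 39.229 mm.
Transfer each piece to the horizontal centroidal axis using Ī + A·d² with d = y − 39.229:
  flange: d = -28.229 mm → contributes +1 473 447 mm⁴
  web: d = 47.771 mm → contributes +3 838 060 mm⁴
Total I = 5 311 507 mm⁴.

Ix ≈ 5.31 × 10⁶ mm⁴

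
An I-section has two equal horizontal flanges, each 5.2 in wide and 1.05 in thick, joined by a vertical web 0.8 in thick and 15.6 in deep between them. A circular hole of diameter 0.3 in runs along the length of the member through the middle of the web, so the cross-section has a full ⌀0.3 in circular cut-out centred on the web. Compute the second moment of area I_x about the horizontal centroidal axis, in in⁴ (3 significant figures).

Break the section into simple shapes (no overlaps), measuring from the bottom-left corner of the bounding box.
Bottom flange: 5.2 × 1.05, A = 5.46 in², y = 0.525 in, Ī = 0.50164 in⁴.
Web: 0.8 × 15.6, A = 12.48 in², y = 8.85 in, Ī = 253.09 in⁴.
Top flange: 5.2 × 1.05, A = 5.46 in², y = 17.175 in, Ī = 0.50164 in⁴.
Hole (subtracted): ⌀0.3, A = 0.070686 in², y = 8.85 in, Ī = 0.00039761 in⁴.
By symmetry the centroid is at mid-height, ȳ = 8.85 in.
Transfer each piece to the horizontal centroidal axis using Ī + A·d² with d = y − 8.85:
  bottom flange: d = -8.325 in → contributes +378.91 in⁴
  web: d = 0 in → contributes +253.09 in⁴
  top flange: d = 8.325 in → contributes +378.91 in⁴
  hole: d = 0 in → contributes −0.00039761 in⁴
Total I = 1010.9 in⁴.

I_x ≈ 1010 in⁴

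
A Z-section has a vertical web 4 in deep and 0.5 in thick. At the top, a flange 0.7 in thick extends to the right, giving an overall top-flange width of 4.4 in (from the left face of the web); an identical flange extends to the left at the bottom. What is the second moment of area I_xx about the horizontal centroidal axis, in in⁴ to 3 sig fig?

Treat the section as a set of non-overlapping primitives; coordinates are from the bounding-box lower-left.
Web: 0.5 × 4, A = 2 in², y = 2 in, Ī = 2.6667 in⁴.
Top flange (beyond web): 3.9 × 0.7, A = 2.73 in², y = 3.65 in, Ī = 0.11148 in⁴.
Bottom flange (beyond web): 3.9 × 0.7, A = 2.73 in², y = 0.35 in, Ī = 0.11148 in⁴.
Centroid: ȳ = ΣA·y / ΣA = 2 in.
Transfer each piece to the horizontal centroidal axis using Ī + A·d² with d = y − 2:
  web: d = 0 in → contributes +2.6667 in⁴
  top flange (beyond web): d = 1.65 in → contributes +7.5439 in⁴
  bottom flange (beyond web): d = -1.65 in → contributes +7.5439 in⁴
Total I = 17.754 in⁴.

I_xx ≈ 17.8 in⁴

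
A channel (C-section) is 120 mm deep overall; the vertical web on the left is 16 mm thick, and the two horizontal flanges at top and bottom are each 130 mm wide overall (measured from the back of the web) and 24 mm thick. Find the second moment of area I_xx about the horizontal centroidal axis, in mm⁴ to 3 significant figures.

Decompose the section into non-overlapping parts with the origin at the bottom-left of its bounding rectangle.
Web: 16 × 120, A = 1 920 mm², y = 60 mm, Ī = 2 304 000 mm⁴.
Top flange (beyond web): 114 × 24, A = 2 736 mm², y = 108 mm, Ī = 131 328 mm⁴.
Bottom flange (beyond web): 114 × 24, A = 2 736 mm², y = 12 mm, Ī = 131 328 mm⁴.
By symmetry the centroid is at mid-height, ȳ = 60 mm.
Transfer each piece to the horizontal centroidal axis using Ī + A·d² with d = y − 60:
  web: d = 0 mm → contributes +2 304 000 mm⁴
  top flange (beyond web): d = 48 mm → contributes +6 435 072 mm⁴
  bottom flange (beyond web): d = -48 mm → contributes +6 435 072 mm⁴
Total I = 15 174 144 mm⁴.

I_xx ≈ 1.52 × 10⁷ mm⁴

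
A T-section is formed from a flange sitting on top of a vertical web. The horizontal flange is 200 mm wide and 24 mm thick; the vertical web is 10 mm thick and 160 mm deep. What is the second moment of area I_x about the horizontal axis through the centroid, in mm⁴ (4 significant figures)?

I_x ≈ 1.380 × 10⁷ mm⁴

Decompose the section into non-overlapping parts with the origin at the bottom-left of its bounding rectangle.
Flange: 200 × 24, A = 4 800 mm², y = 172 mm, Ī = 230 400 mm⁴.
Web: 10 × 160, A = 1 600 mm², y = 80 mm, Ī = 3 413 333 mm⁴.
Centroid: ȳ = ΣA·y / ΣA = 149 mm.
Transfer each piece to the horizontal axis through the centroid using Ī + A·d² with d = y − 149:
  flange: d = 23 mm → contributes +2 769 600 mm⁴
  web: d = -69 mm → contributes +11 030 933 mm⁴
Total I = 13 800 533 mm⁴.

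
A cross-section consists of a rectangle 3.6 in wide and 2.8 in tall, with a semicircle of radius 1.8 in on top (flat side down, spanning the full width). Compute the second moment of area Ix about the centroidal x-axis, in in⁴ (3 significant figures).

Ix ≈ 23.6 in⁴

Decompose the section into non-overlapping parts with the origin at the bottom-left of its bounding rectangle.
Rectangular body: 3.6 × 2.8, A = 10.08 in², y = 1.4 in, Ī = 6.5856 in⁴.
Semicircular cap: semicircle r = 1.8, A = 5.0894 in², y = 3.5639 in, Ī = 1.1522 in⁴.
Centroid: ȳ = ΣA·y / ΣA = 2.126 in.
Transfer each piece to the centroidal x-axis using Ī + A·d² with d = y − 2.126:
  rectangular body: d = -0.72601 in → contributes +11.899 in⁴
  semicircular cap: d = 1.4379 in → contributes +11.675 in⁴
Total I = 23.574 in⁴.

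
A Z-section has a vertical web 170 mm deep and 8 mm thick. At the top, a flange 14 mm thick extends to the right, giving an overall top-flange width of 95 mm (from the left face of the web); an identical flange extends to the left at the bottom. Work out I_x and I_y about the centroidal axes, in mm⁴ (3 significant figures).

Break the section into simple shapes (no overlaps), measuring from the bottom-left corner of the bounding box.
Web: 8 × 170, A = 1 360 mm², y = 85 mm, Ī = 3 275 333 mm⁴.
Top flange (beyond web): 87 × 14, A = 1 218 mm², y = 163 mm, Ī = 19 894 mm⁴.
Bottom flange (beyond web): 87 × 14, A = 1 218 mm², y = 7 mm, Ī = 19 894 mm⁴.
Centroid: ȳ = ΣA·y / ΣA = 85 mm.
Transfer each piece to the centroidal x-axis using Ī + A·d² with d = y − 85:
  web: d = 0 mm → contributes +3 275 333 mm⁴
  top flange (beyond web): d = 78 mm → contributes +7 430 206 mm⁴
  bottom flange (beyond web): d = -78 mm → contributes +7 430 206 mm⁴
Total I = 18 135 745 mm⁴.
For the y-axis: x̄ = 91 mm.
Repeating about the centroidal y-axis gives I_y = 7 039 985 mm⁴.

I_x ≈ 1.81 × 10⁷ mm⁴, I_y ≈ 7.04 × 10⁶ mm⁴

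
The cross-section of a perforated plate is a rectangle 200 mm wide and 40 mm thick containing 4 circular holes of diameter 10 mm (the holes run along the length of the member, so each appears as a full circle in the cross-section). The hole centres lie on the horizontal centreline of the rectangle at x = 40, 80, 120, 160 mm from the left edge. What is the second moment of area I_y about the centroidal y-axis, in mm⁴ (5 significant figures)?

I_y ≈ 2.6036 × 10⁷ mm⁴

Decompose the section into non-overlapping parts with the origin at the bottom-left of its bounding rectangle.
Plate: 200 × 40, A = 8 000 mm², x = 100 mm, Ī = 26 666 667 mm⁴.
Hole 1 (subtracted): ⌀10, A = 78.53982 mm², x = 40 mm, Ī = 490.8739 mm⁴.
Hole 2 (subtracted): ⌀10, A = 78.53982 mm², x = 80 mm, Ī = 490.8739 mm⁴.
Hole 3 (subtracted): ⌀10, A = 78.53982 mm², x = 120 mm, Ī = 490.8739 mm⁴.
Hole 4 (subtracted): ⌀10, A = 78.53982 mm², x = 160 mm, Ī = 490.8739 mm⁴.
By symmetry the centroid is at mid-width, x̄ = 100 mm.
Transfer each piece to the centroidal y-axis using Ī + A·d² with d = x − 100:
  plate: d = 0 mm → contributes +26 666 667 mm⁴
  hole 1: d = -60 mm → contributes −283234.2 mm⁴
  hole 2: d = -20 mm → contributes −31906.8 mm⁴
  hole 3: d = 20 mm → contributes −31906.8 mm⁴
  hole 4: d = 60 mm → contributes −283234.2 mm⁴
Total I = 26 036 385 mm⁴.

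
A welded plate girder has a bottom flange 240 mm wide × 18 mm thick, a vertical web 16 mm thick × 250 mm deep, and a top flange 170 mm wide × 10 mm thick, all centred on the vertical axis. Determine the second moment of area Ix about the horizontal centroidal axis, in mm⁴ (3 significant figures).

Decompose the section into non-overlapping parts with the origin at the bottom-left of its bounding rectangle.
Bottom plate: 240 × 18, A = 4 320 mm², y = 9 mm, Ī = 116 640 mm⁴.
Web plate: 16 × 250, A = 4 000 mm², y = 143 mm, Ī = 20 833 333 mm⁴.
Top plate: 170 × 10, A = 1 700 mm², y = 273 mm, Ī = 14 167 mm⁴.
Centroid: ȳ = ΣA·y / ΣA = 107.28 mm.
Transfer each piece to the horizontal centroidal axis using Ī + A·d² with d = y − 107.28:
  bottom plate: d = -98.283 mm → contributes +41 846 256 mm⁴
  web plate: d = 35.717 mm → contributes +25 936 026 mm⁴
  top plate: d = 165.72 mm → contributes +46 699 534 mm⁴
Total I = 114 481 815 mm⁴.

Ix ≈ 1.14 × 10⁸ mm⁴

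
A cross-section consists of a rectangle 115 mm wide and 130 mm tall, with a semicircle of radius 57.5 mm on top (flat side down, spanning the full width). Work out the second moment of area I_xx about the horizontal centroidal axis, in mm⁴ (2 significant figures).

I_xx ≈ 5.3 × 10⁷ mm⁴

Break the section into simple shapes (no overlaps), measuring from the bottom-left corner of the bounding box.
Rectangular body: 115 × 130, A = 14 950 mm², y = 65 mm, Ī = 21 054 583 mm⁴.
Semicircular cap: semicircle r = 57.5, A = 5 193 mm², y = 154.4 mm, Ī = 1 199 785 mm⁴.
Centroid: ȳ = ΣA·y / ΣA = 88.05 mm.
Transfer each piece to the horizontal centroidal axis using Ī + A·d² with d = y − 88.05:
  rectangular body: d = -23.05 mm → contributes +28 997 799 mm⁴
  semicircular cap: d = 66.35 mm → contributes +24 065 353 mm⁴
Total I = 53 063 152 mm⁴.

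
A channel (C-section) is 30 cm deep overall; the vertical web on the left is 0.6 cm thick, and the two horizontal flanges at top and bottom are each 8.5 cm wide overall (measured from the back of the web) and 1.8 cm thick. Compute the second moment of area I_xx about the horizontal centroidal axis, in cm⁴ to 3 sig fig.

I_xx ≈ 7010 cm⁴

Break the section into simple shapes (no overlaps), measuring from the bottom-left corner of the bounding box.
Web: 0.6 × 30, A = 18 cm², y = 15 cm, Ī = 1 350 cm⁴.
Top flange (beyond web): 7.9 × 1.8, A = 14.22 cm², y = 29.1 cm, Ī = 3.8394 cm⁴.
Bottom flange (beyond web): 7.9 × 1.8, A = 14.22 cm², y = 0.9 cm, Ī = 3.8394 cm⁴.
By symmetry the centroid is at mid-height, ȳ = 15 cm.
Transfer each piece to the horizontal centroidal axis using Ī + A·d² with d = y − 15:
  web: d = 0 cm → contributes +1 350 cm⁴
  top flange (beyond web): d = 14.1 cm → contributes +2830.9 cm⁴
  bottom flange (beyond web): d = -14.1 cm → contributes +2830.9 cm⁴
Total I = 7011.8 cm⁴.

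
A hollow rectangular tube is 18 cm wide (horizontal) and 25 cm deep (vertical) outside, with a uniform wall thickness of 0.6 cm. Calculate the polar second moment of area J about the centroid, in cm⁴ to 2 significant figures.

Treat the section as a set of non-overlapping primitives; coordinates are from the bounding-box lower-left.
Outer rectangle: 18 × 25, A = 450 cm², y = 12.5 cm, Ī = 23 438 cm⁴.
Inner void (subtracted): 16.8 × 23.8, A = 399.8 cm², y = 12.5 cm, Ī = 18 874 cm⁴.
By symmetry the centroid is at mid-height, ȳ = 12.5 cm.
All pieces are centred on the centroidal x-axis, so I = ΣĪ (holes subtracted) = 4 564 cm⁴.
Repeating about the centroidal y-axis gives I_y = 2 746 cm⁴.
Polar second moment: J = I_x + I_y = 7 309 cm⁴.

J ≈ 7300 cm⁴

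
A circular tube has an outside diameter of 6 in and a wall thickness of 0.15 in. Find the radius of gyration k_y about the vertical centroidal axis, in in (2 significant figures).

k_y ≈ 2.1 in

Break the section into simple shapes (no overlaps), measuring from the bottom-left corner of the bounding box.
Outer circle: ⌀6, A = 28.27 in², x = 3 in, Ī = 63.62 in⁴.
Bore (subtracted): ⌀5.7, A = 25.52 in², x = 3 in, Ī = 51.82 in⁴.
By symmetry the centroid is at mid-width, x̄ = 3 in.
All pieces are centred on the vertical centroidal axis, so I = ΣĪ (holes subtracted) = 11.8 in⁴.
Radius of gyration: k = √(I/A) = √(11.8 / 2.757) = 2.069 in.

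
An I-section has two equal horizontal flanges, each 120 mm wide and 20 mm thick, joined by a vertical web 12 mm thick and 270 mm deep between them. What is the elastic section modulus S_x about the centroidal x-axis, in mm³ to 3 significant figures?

Split into non-overlapping primitives; take the origin at the lower-left of the bounding box.
Bottom flange: 120 × 20, A = 2 400 mm², y = 10 mm, Ī = 80 000 mm⁴.
Web: 12 × 270, A = 3 240 mm², y = 155 mm, Ī = 19 683 000 mm⁴.
Top flange: 120 × 20, A = 2 400 mm², y = 300 mm, Ī = 80 000 mm⁴.
By symmetry the centroid is at mid-height, ȳ = 155 mm.
Transfer each piece to the centroidal x-axis using Ī + A·d² with d = y − 155:
  bottom flange: d = -145 mm → contributes +50 540 000 mm⁴
  web: d = 0 mm → contributes +19 683 000 mm⁴
  top flange: d = 145 mm → contributes +50 540 000 mm⁴
Total I = 120 763 000 mm⁴.
Extreme fibre distance c = 155 mm; S = I/c = 779 116 mm³.

S_x ≈ 7.79 × 10⁵ mm³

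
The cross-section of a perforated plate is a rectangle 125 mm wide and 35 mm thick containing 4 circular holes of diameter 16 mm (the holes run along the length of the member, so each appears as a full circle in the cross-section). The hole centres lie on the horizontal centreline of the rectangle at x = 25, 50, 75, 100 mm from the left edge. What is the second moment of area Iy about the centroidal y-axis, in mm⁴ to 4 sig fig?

Split into non-overlapping primitives; take the origin at the lower-left of the bounding box.
Plate: 125 × 35, A = 4 375 mm², x = 62.5 mm, Ī = 5 696 615 mm⁴.
Hole 1 (subtracted): ⌀16, A = 201.062 mm², x = 25 mm, Ī = 3216.99 mm⁴.
Hole 2 (subtracted): ⌀16, A = 201.062 mm², x = 50 mm, Ī = 3216.99 mm⁴.
Hole 3 (subtracted): ⌀16, A = 201.062 mm², x = 75 mm, Ī = 3216.99 mm⁴.
Hole 4 (subtracted): ⌀16, A = 201.062 mm², x = 100 mm, Ī = 3216.99 mm⁴.
By symmetry the centroid is at mid-width, x̄ = 62.5 mm.
Transfer each piece to the centroidal y-axis using Ī + A·d² with d = x − 62.5:
  plate: d = 0 mm → contributes +5 696 615 mm⁴
  hole 1: d = -37.5 mm → contributes −285 960 mm⁴
  hole 2: d = -12.5 mm → contributes −34632.9 mm⁴
  hole 3: d = 12.5 mm → contributes −34632.9 mm⁴
  hole 4: d = 37.5 mm → contributes −285 960 mm⁴
Total I = 5 055 428 mm⁴.

Iy ≈ 5.055 × 10⁶ mm⁴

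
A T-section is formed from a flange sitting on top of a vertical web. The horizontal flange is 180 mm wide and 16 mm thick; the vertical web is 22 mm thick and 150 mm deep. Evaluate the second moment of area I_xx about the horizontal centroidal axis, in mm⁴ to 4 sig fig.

I_xx ≈ 1.684 × 10⁷ mm⁴

Break the section into simple shapes (no overlaps), measuring from the bottom-left corner of the bounding box.
Flange: 180 × 16, A = 2 880 mm², y = 158 mm, Ī = 61 440 mm⁴.
Web: 22 × 150, A = 3 300 mm², y = 75 mm, Ī = 6 187 500 mm⁴.
Centroid: ȳ = ΣA·y / ΣA = 113.68 mm.
Transfer each piece to the horizontal centroidal axis using Ī + A·d² with d = y − 113.68:
  flange: d = 44.3204 mm → contributes +5 718 615 mm⁴
  web: d = -38.6796 mm → contributes +11 124 671 mm⁴
Total I = 16 843 286 mm⁴.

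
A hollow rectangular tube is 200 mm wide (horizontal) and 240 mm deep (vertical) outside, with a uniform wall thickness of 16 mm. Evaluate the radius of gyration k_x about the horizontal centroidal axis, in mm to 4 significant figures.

k_x ≈ 89.43 mm

Split into non-overlapping primitives; take the origin at the lower-left of the bounding box.
Outer rectangle: 200 × 240, A = 48 000 mm², y = 120 mm, Ī = 230 400 000 mm⁴.
Inner void (subtracted): 168 × 208, A = 34 944 mm², y = 120 mm, Ī = 125 984 768 mm⁴.
By symmetry the centroid is at mid-height, ȳ = 120 mm.
All pieces are centred on the horizontal centroidal axis, so I = ΣĪ (holes subtracted) = 104 415 232 mm⁴.
Radius of gyration: k = √(I/A) = √(104 415 232 / 13 056) = 89.4287 mm.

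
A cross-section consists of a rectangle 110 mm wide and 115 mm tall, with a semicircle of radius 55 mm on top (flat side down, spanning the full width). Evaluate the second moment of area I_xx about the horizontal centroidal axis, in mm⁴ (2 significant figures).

Treat the section as a set of non-overlapping primitives; coordinates are from the bounding-box lower-left.
Rectangular body: 110 × 115, A = 12 650 mm², y = 57.5 mm, Ī = 13 941 354 mm⁴.
Semicircular cap: semicircle r = 55, A = 4 752 mm², y = 138.3 mm, Ī = 1 004 345 mm⁴.
Centroid: ȳ = ΣA·y / ΣA = 79.57 mm.
Transfer each piece to the horizontal centroidal axis using Ī + A·d² with d = y − 79.57:
  rectangular body: d = -22.07 mm → contributes +20 105 624 mm⁴
  semicircular cap: d = 58.77 mm → contributes +17 415 037 mm⁴
Total I = 37 520 660 mm⁴.

I_xx ≈ 3.8 × 10⁷ mm⁴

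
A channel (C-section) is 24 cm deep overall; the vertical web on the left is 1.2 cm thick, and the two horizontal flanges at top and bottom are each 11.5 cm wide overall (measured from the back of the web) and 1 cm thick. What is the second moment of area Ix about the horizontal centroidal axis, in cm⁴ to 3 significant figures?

Break the section into simple shapes (no overlaps), measuring from the bottom-left corner of the bounding box.
Web: 1.2 × 24, A = 28.8 cm², y = 12 cm, Ī = 1382.4 cm⁴.
Top flange (beyond web): 10.3 × 1, A = 10.3 cm², y = 23.5 cm, Ī = 0.85833 cm⁴.
Bottom flange (beyond web): 10.3 × 1, A = 10.3 cm², y = 0.5 cm, Ī = 0.85833 cm⁴.
By symmetry the centroid is at mid-height, ȳ = 12 cm.
Transfer each piece to the horizontal centroidal axis using Ī + A·d² with d = y − 12:
  web: d = 0 cm → contributes +1382.4 cm⁴
  top flange (beyond web): d = 11.5 cm → contributes +1 363 cm⁴
  bottom flange (beyond web): d = -11.5 cm → contributes +1 363 cm⁴
Total I = 4108.5 cm⁴.

Ix ≈ 4110 cm⁴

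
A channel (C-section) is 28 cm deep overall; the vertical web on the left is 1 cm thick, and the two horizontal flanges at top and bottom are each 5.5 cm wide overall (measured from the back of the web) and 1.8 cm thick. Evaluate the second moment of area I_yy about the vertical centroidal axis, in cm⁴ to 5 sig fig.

Break the section into simple shapes (no overlaps), measuring from the bottom-left corner of the bounding box.
Web: 1 × 28, A = 28 cm², x = 0.5 cm, Ī = 2.333333 cm⁴.
Top flange (beyond web): 4.5 × 1.8, A = 8.1 cm², x = 3.25 cm, Ī = 13.66875 cm⁴.
Bottom flange (beyond web): 4.5 × 1.8, A = 8.1 cm², x = 3.25 cm, Ī = 13.66875 cm⁴.
Centroid: x̄ = ΣA·x / ΣA = 1.507919 cm.
Transfer each piece to the vertical centroidal axis using Ī + A·d² with d = x − 1.507919:
  web: d = -1.007919 cm → contributes +30.77853 cm⁴
  top flange (beyond web): d = 1.742081 cm → contributes +38.25102 cm⁴
  bottom flange (beyond web): d = 1.742081 cm → contributes +38.25102 cm⁴
Total I = 107.2806 cm⁴.

I_yy ≈ 107.28 cm⁴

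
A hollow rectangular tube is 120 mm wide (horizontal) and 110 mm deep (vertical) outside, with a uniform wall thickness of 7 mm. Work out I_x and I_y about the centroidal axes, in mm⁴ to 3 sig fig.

Decompose the section into non-overlapping parts with the origin at the bottom-left of its bounding rectangle.
Outer rectangle: 120 × 110, A = 13 200 mm², y = 55 mm, Ī = 13 310 000 mm⁴.
Inner void (subtracted): 106 × 96, A = 10 176 mm², y = 55 mm, Ī = 7 815 168 mm⁴.
By symmetry the centroid is at mid-height, ȳ = 55 mm.
All pieces are centred on the centroidal x-axis, so I = ΣĪ (holes subtracted) = 5 494 832 mm⁴.
Repeating about the centroidal y-axis gives I_y = 6 311 872 mm⁴.

I_x ≈ 5.49 × 10⁶ mm⁴, I_y ≈ 6.31 × 10⁶ mm⁴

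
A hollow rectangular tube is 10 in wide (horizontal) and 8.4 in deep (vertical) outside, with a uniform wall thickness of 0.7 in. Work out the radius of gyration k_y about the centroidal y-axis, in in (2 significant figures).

k_y ≈ 3.7 in

Treat the section as a set of non-overlapping primitives; coordinates are from the bounding-box lower-left.
Outer rectangle: 10 × 8.4, A = 84 in², x = 5 in, Ī = 700 in⁴.
Inner void (subtracted): 8.6 × 7, A = 60.2 in², x = 5 in, Ī = 371 in⁴.
By symmetry the centroid is at mid-width, x̄ = 5 in.
All pieces are centred on the centroidal y-axis, so I = ΣĪ (holes subtracted) = 329 in⁴.
Radius of gyration: k = √(I/A) = √(329 / 23.8) = 3.718 in.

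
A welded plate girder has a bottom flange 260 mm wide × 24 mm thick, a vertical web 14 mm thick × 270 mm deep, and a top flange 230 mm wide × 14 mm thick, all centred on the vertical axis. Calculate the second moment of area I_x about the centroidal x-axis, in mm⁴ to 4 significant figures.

Decompose the section into non-overlapping parts with the origin at the bottom-left of its bounding rectangle.
Bottom plate: 260 × 24, A = 6 240 mm², y = 12 mm, Ī = 299 520 mm⁴.
Web plate: 14 × 270, A = 3 780 mm², y = 159 mm, Ī = 22 963 500 mm⁴.
Top plate: 230 × 14, A = 3 220 mm², y = 301 mm, Ī = 52593.3 mm⁴.
Centroid: ȳ = ΣA·y / ΣA = 124.254 mm.
Transfer each piece to the centroidal x-axis using Ī + A·d² with d = y − 124.254:
  bottom plate: d = -112.254 mm → contributes +78 929 200 mm⁴
  web plate: d = 34.7462 mm → contributes +27 527 094 mm⁴
  top plate: d = 176.746 mm → contributes +100 642 906 mm⁴
Total I = 207 099 201 mm⁴.

I_x ≈ 2.071 × 10⁸ mm⁴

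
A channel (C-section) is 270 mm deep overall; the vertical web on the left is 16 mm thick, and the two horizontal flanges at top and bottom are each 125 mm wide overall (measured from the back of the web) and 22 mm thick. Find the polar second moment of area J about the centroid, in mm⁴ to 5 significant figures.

J ≈ 1.1390 × 10⁸ mm⁴

Split into non-overlapping primitives; take the origin at the lower-left of the bounding box.
Web: 16 × 270, A = 4 320 mm², y = 135 mm, Ī = 26 244 000 mm⁴.
Top flange (beyond web): 109 × 22, A = 2 398 mm², y = 259 mm, Ī = 96719.33 mm⁴.
Bottom flange (beyond web): 109 × 22, A = 2 398 mm², y = 11 mm, Ī = 96719.33 mm⁴.
By symmetry the centroid is at mid-height, ȳ = 135 mm.
Transfer each piece to the centroidal x-axis using Ī + A·d² with d = y − 135:
  web: d = 0 mm → contributes +26 244 000 mm⁴
  top flange (beyond web): d = 124 mm → contributes +36 968 367 mm⁴
  bottom flange (beyond web): d = -124 mm → contributes +36 968 367 mm⁴
Total I = 100 180 735 mm⁴.
For the y-axis: x̄ = 40.88175 mm.
Repeating about the centroidal y-axis gives I_y = 13 718 671 mm⁴.
Polar second moment: J = I_x + I_y = 113 899 406 mm⁴.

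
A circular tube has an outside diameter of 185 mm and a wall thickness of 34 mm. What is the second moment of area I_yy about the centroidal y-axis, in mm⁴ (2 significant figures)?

I_yy ≈ 4.8 × 10⁷ mm⁴

Split into non-overlapping primitives; take the origin at the lower-left of the bounding box.
Outer circle: ⌀185, A = 26 880 mm², x = 92.5 mm, Ī = 57 498 539 mm⁴.
Bore (subtracted): ⌀117, A = 10 751 mm², x = 92.5 mm, Ī = 9 198 422 mm⁴.
By symmetry the centroid is at mid-width, x̄ = 92.5 mm.
All pieces are centred on the centroidal y-axis, so I = ΣĪ (holes subtracted) = 48 300 117 mm⁴.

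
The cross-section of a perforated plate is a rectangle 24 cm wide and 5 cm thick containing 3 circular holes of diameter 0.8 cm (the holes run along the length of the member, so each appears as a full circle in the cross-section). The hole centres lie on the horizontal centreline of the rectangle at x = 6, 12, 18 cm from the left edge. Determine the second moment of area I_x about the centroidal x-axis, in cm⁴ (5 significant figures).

I_x ≈ 249.94 cm⁴

Decompose the section into non-overlapping parts with the origin at the bottom-left of its bounding rectangle.
Plate: 24 × 5, A = 120 cm², y = 2.5 cm, Ī = 250 cm⁴.
Hole 1 (subtracted): ⌀0.8, A = 0.5026548 cm², y = 2.5 cm, Ī = 0.02010619 cm⁴.
Hole 2 (subtracted): ⌀0.8, A = 0.5026548 cm², y = 2.5 cm, Ī = 0.02010619 cm⁴.
Hole 3 (subtracted): ⌀0.8, A = 0.5026548 cm², y = 2.5 cm, Ī = 0.02010619 cm⁴.
By symmetry the centroid is at mid-height, ȳ = 2.5 cm.
All pieces are centred on the centroidal x-axis, so I = ΣĪ (holes subtracted) = 249.9397 cm⁴.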